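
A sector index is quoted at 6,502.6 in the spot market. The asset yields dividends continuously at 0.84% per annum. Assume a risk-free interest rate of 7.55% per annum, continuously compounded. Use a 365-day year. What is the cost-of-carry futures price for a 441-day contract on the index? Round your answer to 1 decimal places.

7,051.7

F = S·e^((r − q)T) = 6502.6 · e^((0.0755 − 0.0084) × 441/365)
= 6502.6 · e^0.081072 = 6502.6 × 1.084449
F = 7,051.7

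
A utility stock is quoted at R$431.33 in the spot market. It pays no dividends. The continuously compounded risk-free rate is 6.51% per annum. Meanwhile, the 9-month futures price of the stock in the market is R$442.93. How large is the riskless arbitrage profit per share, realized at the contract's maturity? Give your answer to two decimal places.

Fair futures: F* = S·e^(carry·T), with carry = r = 0.0651
F* = 431.33 · e^(0.0651 × 9/12) = 431.33 · e^0.048825 = 431.33 × 1.050037 = R$452.9125
Market R$442.93 < fair R$452.9125: forward underpriced → reverse cash-and-carry (short spot, go long the forward).
At maturity, profit = |F_mkt − F*| = |442.93 − 452.9125| = R$9.98 per share

R$9.98 per share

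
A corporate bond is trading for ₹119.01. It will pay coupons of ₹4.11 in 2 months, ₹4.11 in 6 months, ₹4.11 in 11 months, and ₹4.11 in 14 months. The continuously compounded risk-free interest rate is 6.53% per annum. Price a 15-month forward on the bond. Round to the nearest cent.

₹112.07

PV(coupons) I = 4.11·e^(−0.0653·2/12) + 4.11·e^(−0.0653·6/12) + 4.11·e^(−0.0653·11/12) + 4.11·e^(−0.0653·14/12)
I = 4.0655 + 3.9780 + 3.8712 + 3.8085 = 15.7232
F = (S − I)·e^(rT) = (119.01 − 15.7232) · e^(0.0653·15/12)
= 103.2868 · e^0.081625 = 103.2868 × 1.085049 = ₹112.07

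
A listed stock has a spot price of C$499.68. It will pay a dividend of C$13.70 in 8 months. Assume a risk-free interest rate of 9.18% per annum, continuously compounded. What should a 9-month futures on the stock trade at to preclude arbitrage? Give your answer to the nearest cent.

C$521.49

PV(dividends) I = 13.70·e^(−0.0918·8/12)
I = 12.8867
F = (S − I)·e^(rT) = (499.68 − 12.8867) · e^(0.0918·9/12)
= 486.7933 · e^0.068850 = 486.7933 × 1.071276 = C$521.49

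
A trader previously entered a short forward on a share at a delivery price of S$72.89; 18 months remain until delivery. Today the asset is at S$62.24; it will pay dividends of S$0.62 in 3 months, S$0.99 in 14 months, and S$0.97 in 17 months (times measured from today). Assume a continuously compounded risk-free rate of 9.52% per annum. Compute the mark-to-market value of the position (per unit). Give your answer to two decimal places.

PV(remaining dividends) I = 0.62·e^(−0.0952·3/12) + 0.99·e^(−0.0952·14/12) + 0.97·e^(−0.0952·17/12) = 2.3390
Current forward F = (S − I)·e^(rT) = (62.24 − 2.3390)·e^(0.0952·18/12) = 59.9010 × 1.153499 = 69.0957
Value (long) = (F − K)·e^(−rT) = (69.0957 − 72.89) × 0.866927 = -3.2894
Short position value = −(long value) = S$3.29

S$3.29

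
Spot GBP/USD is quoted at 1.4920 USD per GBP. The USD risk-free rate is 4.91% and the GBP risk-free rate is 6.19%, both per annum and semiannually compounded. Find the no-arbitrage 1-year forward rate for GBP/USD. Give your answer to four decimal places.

By covered interest parity, F = S · (1+r_USD/2)^(2T) / (1+r_GBP/2)^(2T)
= 1.4920 × 1.049703 / 1.062858 = 1.4920 × 0.987623
F = 1.4735 USD per GBP

1.4735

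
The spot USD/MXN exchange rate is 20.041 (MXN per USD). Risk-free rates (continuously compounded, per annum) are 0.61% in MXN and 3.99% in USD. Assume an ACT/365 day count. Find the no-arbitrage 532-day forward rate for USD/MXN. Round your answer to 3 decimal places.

19.078

F = S·e^((r_MXN − r_USD)T) = 20.041 · e^((0.0061 − 0.0399) × 532/365)
= 20.041 · e^-0.049265 = 20.041 × 0.951929
F = 19.078 MXN per USD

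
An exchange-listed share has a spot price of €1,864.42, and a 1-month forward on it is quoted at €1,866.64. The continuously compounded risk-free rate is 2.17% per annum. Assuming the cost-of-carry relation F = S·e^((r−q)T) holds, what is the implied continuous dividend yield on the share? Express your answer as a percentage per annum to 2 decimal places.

0.74%

From F = S·e^((r−q)T): (r − q) = ln(F/S)/T
ln(1866.64/1864.42) = ln(1.001191) = 0.001190
(r − q) = 0.001190 / (1/12) = 0.014280
q = r − ln(F/S)/T = 0.0217 − 0.014280 = 0.007420
q = 0.74%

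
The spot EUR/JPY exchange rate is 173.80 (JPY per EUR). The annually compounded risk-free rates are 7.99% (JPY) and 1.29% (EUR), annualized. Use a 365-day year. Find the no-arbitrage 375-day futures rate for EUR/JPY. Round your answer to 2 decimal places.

185.62

By covered interest parity, F = S · (1+r_JPY)^T / (1+r_EUR)^T
= 173.80 × 1.082177 / 1.013256 = 173.80 × 1.068019
F = 185.62 JPY per EUR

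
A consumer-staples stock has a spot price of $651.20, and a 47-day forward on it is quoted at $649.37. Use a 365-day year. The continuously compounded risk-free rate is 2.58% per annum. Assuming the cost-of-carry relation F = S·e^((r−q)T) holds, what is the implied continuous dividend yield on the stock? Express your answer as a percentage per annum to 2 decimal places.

From F = S·e^((r−q)T): (r − q) = ln(F/S)/T
ln(649.37/651.20) = ln(0.997190) = -0.002814
(r − q) = -0.002814 / (47/365) = -0.021853
q = r − ln(F/S)/T = 0.0258 + 0.021853 = 0.047653
q = 4.77%

4.77%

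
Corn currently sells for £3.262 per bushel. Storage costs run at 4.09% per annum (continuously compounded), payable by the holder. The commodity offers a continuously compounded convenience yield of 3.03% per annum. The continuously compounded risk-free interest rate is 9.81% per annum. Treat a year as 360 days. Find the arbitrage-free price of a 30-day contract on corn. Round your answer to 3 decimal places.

£3.292 per bushel

Net carry = r + u − y = 0.0981 + 0.0409 − 0.0303 = 0.1087
F = S·e^((r+u−y)T) = 3.262 · e^(0.1087 × 30/360) = 3.262 · e^0.009058
= 3.262 × 1.009099 = £3.292 per bushel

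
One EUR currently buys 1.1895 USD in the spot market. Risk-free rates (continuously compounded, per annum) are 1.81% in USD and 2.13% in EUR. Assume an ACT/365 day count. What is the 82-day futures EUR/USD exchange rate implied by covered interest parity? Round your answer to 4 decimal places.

F = S·e^((r_USD − r_EUR)T) = 1.1895 · e^((0.0181 − 0.0213) × 82/365)
= 1.1895 · e^-0.000719 = 1.1895 × 0.999281
F = 1.1886 USD per EUR

1.1886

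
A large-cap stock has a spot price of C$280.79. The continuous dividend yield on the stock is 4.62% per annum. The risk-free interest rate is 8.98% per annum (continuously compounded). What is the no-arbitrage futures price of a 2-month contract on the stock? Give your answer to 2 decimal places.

C$282.84

F = S·e^((r − q)T) = 280.79 · e^((0.0898 − 0.0462) × 2/12)
= 280.79 · e^0.007267 = 280.79 × 1.007293
F = C$282.84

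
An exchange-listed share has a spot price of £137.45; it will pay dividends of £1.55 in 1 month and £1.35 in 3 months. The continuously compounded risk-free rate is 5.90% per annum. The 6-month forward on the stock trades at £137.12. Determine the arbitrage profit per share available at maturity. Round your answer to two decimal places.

£1.49 per share

PV(dividends) I = 1.55·e^(−0.0590·1/12) + 1.35·e^(−0.0590·3/12) = 2.8726
Fair forward F* = (S − I)·e^(rT) = (137.45 − 2.8726)·e^0.029500 = 134.5774 × 1.029939 = 138.6065
Market £137.12 < fair 138.6065: forward underpriced → reverse cash-and-carry (short the stock, invest proceeds at r, pay the dividends, go long the forward).
Profit at T = |F_mkt − F*| = |137.12 − 138.6065| = £1.49 per share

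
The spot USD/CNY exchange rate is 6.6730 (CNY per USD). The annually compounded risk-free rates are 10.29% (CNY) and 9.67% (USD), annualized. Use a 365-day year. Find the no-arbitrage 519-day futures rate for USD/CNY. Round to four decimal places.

By covered interest parity, F = S · (1+r_CNY)^T / (1+r_USD)^T
= 6.6730 × 1.149431 / 1.140254 = 6.6730 × 1.008048
F = 6.7267 CNY per USD

6.7267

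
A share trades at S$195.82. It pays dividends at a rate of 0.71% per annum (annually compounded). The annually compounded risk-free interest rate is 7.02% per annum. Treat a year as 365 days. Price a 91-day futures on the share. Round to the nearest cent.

S$198.81

F = S · (1+r)^T / (1+q)^T
= 195.82 × 1.017059 / 1.001765 = 195.82 × 1.015267
F = S$198.81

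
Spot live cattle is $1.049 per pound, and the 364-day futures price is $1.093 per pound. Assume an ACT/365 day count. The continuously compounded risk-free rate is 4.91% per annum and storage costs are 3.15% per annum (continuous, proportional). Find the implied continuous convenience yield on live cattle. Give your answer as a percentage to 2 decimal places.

F = S·e^((r+u−y)T) ⇒ (r+u−y) = ln(F/S)/T
ln(1.093/1.049) = 0.041089; /T ⇒ 0.041202
y = r + u − ln(F/S)/T = 0.0491 + 0.0315 − 0.041202 = 0.039398
y = 3.94%

3.94%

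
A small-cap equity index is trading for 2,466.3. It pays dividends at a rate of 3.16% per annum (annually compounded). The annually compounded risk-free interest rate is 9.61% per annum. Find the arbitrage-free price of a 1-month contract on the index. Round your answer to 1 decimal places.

2,478.8

F = S · (1+r)^T / (1+q)^T
= 2466.3 × 1.007676 / 1.002596 = 2466.3 × 1.005067
F = 2,478.8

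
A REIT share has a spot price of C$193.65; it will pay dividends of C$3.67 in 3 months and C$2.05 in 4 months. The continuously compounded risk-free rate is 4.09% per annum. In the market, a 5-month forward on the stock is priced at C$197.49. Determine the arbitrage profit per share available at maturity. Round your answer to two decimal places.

PV(dividends) I = 3.67·e^(−0.0409·3/12) + 2.05·e^(−0.0409·4/12) = 5.6549
Fair forward F* = (S − I)·e^(rT) = (193.65 − 5.6549)·e^0.017042 = 187.9951 × 1.017188 = 191.2264
Market C$197.49 > fair 191.2264: forward overpriced → cash-and-carry (borrow at r, buy the stock and collect the dividends, short the forward).
Profit at T = |F_mkt − F*| = |197.49 − 191.2264| = C$6.26 per share

C$6.26 per share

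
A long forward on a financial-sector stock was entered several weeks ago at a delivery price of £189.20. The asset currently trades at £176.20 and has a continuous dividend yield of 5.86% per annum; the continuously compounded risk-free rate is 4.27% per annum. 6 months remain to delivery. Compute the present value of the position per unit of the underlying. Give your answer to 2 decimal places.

Current fair forward for the remaining 6 months: F = S·e^((r − q)·T), (r − q) = 0.0427 − 0.0586 = -0.0159
F = 176.20 · e^(-0.0159 × 6/12) = 176.20 × 0.992082 = 174.8048
Value of long forward = (F − K)·e^(−rT) = (174.8048 − 189.20) · e^(−0.0427·6/12)
= -14.3952 × 0.978876 = -14.09

-£14.09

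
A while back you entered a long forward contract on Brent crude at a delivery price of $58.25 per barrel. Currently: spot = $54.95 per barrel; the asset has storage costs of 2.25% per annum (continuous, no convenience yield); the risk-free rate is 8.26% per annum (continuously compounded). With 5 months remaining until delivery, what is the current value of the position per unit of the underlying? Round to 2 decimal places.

Current fair forward for the remaining 5 months: F = S·e^((r + u)·T), (r + u) = 0.0826 + 0.0225 = 0.1051
F = 54.95 · e^(0.1051 × 5/12) = 54.95 × 1.044765 = 57.4098
Value of long forward = (F − K)·e^(−rT) = (57.4098 − 58.25) · e^(−0.0826·5/12)
= -0.8402 × 0.966169 = -0.81

-$0.81 per barrel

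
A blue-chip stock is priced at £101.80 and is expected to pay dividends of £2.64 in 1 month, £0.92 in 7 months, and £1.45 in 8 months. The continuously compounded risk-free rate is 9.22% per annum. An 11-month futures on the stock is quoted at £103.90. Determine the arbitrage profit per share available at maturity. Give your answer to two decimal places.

£1.59 per share

PV(dividends) I = 2.64·e^(−0.0922·1/12) + 0.92·e^(−0.0922·7/12) + 1.45·e^(−0.0922·8/12) = 4.8552
Fair futures F* = (S − I)·e^(rT) = (101.80 − 4.8552)·e^0.084517 = 96.9448 × 1.088191 = 105.4945
Market £103.90 < fair 105.4945: forward underpriced → reverse cash-and-carry (short the stock, invest proceeds at r, pay the dividends, go long the forward).
Profit at T = |F_mkt − F*| = |103.90 − 105.4945| = £1.59 per share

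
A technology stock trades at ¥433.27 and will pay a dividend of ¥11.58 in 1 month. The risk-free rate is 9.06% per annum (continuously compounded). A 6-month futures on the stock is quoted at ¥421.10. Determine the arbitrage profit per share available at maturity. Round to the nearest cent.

PV(dividends) I = 11.58·e^(−0.0906·1/12) = 11.4929
Fair futures F* = (S − I)·e^(rT) = (433.27 − 11.4929)·e^0.045300 = 421.7771 × 1.046342 = 441.3231
Market ¥421.10 < fair 441.3231: forward underpriced → reverse cash-and-carry (short the stock, invest proceeds at r, pay the dividends, go long the forward).
Profit at T = |F_mkt − F*| = |421.10 − 441.3231| = ¥20.22 per share

¥20.22 per share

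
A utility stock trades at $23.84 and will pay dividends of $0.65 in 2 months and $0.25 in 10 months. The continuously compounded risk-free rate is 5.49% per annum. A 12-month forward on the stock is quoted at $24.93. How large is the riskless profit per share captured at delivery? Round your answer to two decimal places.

PV(dividends) I = 0.65·e^(−0.0549·2/12) + 0.25·e^(−0.0549·10/12) = 0.8829
Fair forward F* = (S − I)·e^(rT) = (23.84 − 0.8829)·e^0.054900 = 22.9571 × 1.056435 = 24.2527
Market $24.93 > fair 24.2527: forward overpriced → cash-and-carry (borrow at r, buy the stock and collect the dividends, short the forward).
Profit at T = |F_mkt − F*| = |24.93 − 24.2527| = $0.68 per share

$0.68 per share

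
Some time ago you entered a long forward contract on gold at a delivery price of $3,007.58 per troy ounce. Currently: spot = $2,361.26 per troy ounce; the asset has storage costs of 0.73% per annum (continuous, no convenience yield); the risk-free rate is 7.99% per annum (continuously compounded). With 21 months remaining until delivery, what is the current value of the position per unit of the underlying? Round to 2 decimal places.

-$223.50 per troy ounce

Current fair forward for the remaining 21 months: F = S·e^((r + u)·T), (r + u) = 0.0799 + 0.0073 = 0.0872
F = 2361.26 · e^(0.0872 × 21/12) = 2361.26 × 1.16485894 = 2750.5348
Value of long forward = (F − K)·e^(−rT) = (2750.5348 − 3007.58) · e^(−0.0799·21/12)
= -257.0452 × 0.86951039 = -223.50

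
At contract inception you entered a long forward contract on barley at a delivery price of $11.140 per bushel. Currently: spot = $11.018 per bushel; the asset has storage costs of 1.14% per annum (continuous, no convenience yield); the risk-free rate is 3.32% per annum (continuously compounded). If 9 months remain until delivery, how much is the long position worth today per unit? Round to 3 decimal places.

$0.247 per bushel

Current fair forward for the remaining 9 months: F = S·e^((r + u)·T), (r + u) = 0.0332 + 0.0114 = 0.0446
F = 11.018 · e^(0.0446 × 9/12) = 11.018 × 1.034016 = 11.3928
Value of long forward = (F − K)·e^(−rT) = (11.3928 − 11.140) · e^(−0.0332·9/12)
= 0.2528 × 0.975407 = 0.247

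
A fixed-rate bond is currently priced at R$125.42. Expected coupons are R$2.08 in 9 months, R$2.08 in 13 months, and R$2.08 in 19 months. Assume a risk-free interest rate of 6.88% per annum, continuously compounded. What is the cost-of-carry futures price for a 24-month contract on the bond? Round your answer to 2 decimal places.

R$137.30

PV(coupons) I = 2.08·e^(−0.0688·9/12) + 2.08·e^(−0.0688·13/12) + 2.08·e^(−0.0688·19/12)
I = 1.9754 + 1.9306 + 1.8653 = 5.7713
F = (S − I)·e^(rT) = (125.42 − 5.7713) · e^(0.0688·24/12)
= 119.6487 · e^0.137600 = 119.6487 × 1.147516 = R$137.30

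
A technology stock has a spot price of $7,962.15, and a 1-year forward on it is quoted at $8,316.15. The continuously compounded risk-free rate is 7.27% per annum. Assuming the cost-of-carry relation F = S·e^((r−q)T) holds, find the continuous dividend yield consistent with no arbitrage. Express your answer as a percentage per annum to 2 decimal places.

2.92%

From F = S·e^((r−q)T): (r − q) = ln(F/S)/T
ln(8316.15/7962.15) = ln(1.044460) = 0.043500
(r − q) = 0.043500 / (1) = 0.043500
q = r − ln(F/S)/T = 0.0727 − 0.043500 = 0.029200
q = 2.92%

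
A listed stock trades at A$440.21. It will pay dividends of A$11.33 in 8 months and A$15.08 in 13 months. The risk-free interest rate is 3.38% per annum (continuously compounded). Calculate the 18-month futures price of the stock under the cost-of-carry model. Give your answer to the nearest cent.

PV(dividends) I = 11.33·e^(−0.0338·8/12) + 15.08·e^(−0.0338·13/12)
I = 11.0776 + 14.5378 = 25.6154
F = (S − I)·e^(rT) = (440.21 − 25.6154) · e^(0.0338·18/12)
= 414.5946 · e^0.050700 = 414.5946 × 1.052007 = A$436.16

A$436.16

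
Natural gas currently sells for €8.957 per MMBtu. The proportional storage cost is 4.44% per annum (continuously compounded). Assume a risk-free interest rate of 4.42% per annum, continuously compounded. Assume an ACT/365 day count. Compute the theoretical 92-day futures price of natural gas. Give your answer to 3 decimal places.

€9.159 per MMBtu

Net carry = r + u − y = 0.0442 + 0.0444 − 0.0000 = 0.0886
F = S·e^((r+u−y)T) = 8.957 · e^(0.0886 × 92/365) = 8.957 · e^0.022332
= 8.957 × 1.022583 = €9.159 per MMBtu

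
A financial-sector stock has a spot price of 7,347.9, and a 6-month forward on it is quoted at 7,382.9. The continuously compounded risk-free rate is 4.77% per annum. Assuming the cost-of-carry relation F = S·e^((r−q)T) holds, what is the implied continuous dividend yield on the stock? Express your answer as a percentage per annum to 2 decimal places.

From F = S·e^((r−q)T): (r − q) = ln(F/S)/T
ln(7382.9/7347.9) = ln(1.004763) = 0.004752
(r − q) = 0.004752 / (6/12) = 0.009504
q = r − ln(F/S)/T = 0.0477 − 0.009504 = 0.038196
q = 3.82%

3.82%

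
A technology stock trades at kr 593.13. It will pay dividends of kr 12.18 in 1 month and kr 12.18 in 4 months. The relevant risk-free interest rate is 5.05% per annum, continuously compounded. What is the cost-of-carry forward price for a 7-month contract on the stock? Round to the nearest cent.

PV(dividends) I = 12.18·e^(−0.0505·1/12) + 12.18·e^(−0.0505·4/12)
I = 12.1289 + 11.9767 = 24.1056
F = (S − I)·e^(rT) = (593.13 − 24.1056) · e^(0.0505·7/12)
= 569.0244 · e^0.029458 = 569.0244 × 1.029896 = kr 586.04

kr 586.04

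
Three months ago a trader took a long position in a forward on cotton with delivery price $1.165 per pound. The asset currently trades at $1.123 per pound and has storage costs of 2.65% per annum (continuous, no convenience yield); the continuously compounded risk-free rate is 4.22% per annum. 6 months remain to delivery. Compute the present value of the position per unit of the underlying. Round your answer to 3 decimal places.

Current fair forward for the remaining 6 months: F = S·e^((r + u)·T), (r + u) = 0.0422 + 0.0265 = 0.0687
F = 1.123 · e^(0.0687 × 6/12) = 1.123 × 1.034947 = 1.1622
Value of long forward = (F − K)·e^(−rT) = (1.1622 − 1.165) · e^(−0.0422·6/12)
= -0.0028 × 0.979121 = -0.003

-$0.003 per pound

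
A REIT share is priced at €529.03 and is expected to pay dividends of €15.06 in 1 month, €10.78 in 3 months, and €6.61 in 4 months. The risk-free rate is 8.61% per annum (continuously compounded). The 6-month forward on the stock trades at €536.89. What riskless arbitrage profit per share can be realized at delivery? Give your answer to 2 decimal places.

€17.92 per share

PV(dividends) I = 15.06·e^(−0.0861·1/12) + 10.78·e^(−0.0861·3/12) + 6.61·e^(−0.0861·4/12) = 31.9258
Fair forward F* = (S − I)·e^(rT) = (529.03 − 31.9258)·e^0.043050 = 497.1042 × 1.043990 = 518.9718
Market €536.89 > fair 518.9718: forward overpriced → cash-and-carry (borrow at r, buy the stock and collect the dividends, short the forward).
Profit at T = |F_mkt − F*| = |536.89 − 518.9718| = €17.92 per share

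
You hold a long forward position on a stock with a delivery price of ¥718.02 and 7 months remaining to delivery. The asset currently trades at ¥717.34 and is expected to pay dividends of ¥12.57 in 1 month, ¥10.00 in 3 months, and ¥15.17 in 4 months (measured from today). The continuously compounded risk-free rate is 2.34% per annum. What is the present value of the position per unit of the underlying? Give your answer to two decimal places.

-¥28.48

PV(remaining dividends) I = 12.57·e^(−0.0234·1/12) + 10.00·e^(−0.0234·3/12) + 15.17·e^(−0.0234·4/12) = 37.5393
Current forward F = (S − I)·e^(rT) = (717.34 − 37.5393)·e^(0.0234·7/12) = 679.8007 × 1.013744 = 689.1439
Value (long) = (F − K)·e^(−rT) = (689.1439 − 718.02) × 0.986443 = -28.4846
Value = -¥28.48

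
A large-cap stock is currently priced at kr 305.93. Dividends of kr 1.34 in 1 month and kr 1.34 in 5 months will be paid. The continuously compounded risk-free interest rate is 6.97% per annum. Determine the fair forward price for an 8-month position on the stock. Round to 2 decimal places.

PV(dividends) I = 1.34·e^(−0.0697·1/12) + 1.34·e^(−0.0697·5/12)
I = 1.3322 + 1.3016 = 2.6338
F = (S − I)·e^(rT) = (305.93 − 2.6338) · e^(0.0697·8/12)
= 303.2962 · e^0.046467 = 303.2962 × 1.047564 = kr 317.72

kr 317.72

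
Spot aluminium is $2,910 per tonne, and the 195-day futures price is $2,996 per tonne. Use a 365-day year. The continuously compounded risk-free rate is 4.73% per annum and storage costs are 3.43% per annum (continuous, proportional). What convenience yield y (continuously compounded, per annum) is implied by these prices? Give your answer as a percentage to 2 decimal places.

F = S·e^((r+u−y)T) ⇒ (r+u−y) = ln(F/S)/T
ln(2996/2910) = 0.029125; /T ⇒ 0.054516
y = r + u − ln(F/S)/T = 0.0473 + 0.0343 − 0.054516 = 0.027084
y = 2.71%

2.71%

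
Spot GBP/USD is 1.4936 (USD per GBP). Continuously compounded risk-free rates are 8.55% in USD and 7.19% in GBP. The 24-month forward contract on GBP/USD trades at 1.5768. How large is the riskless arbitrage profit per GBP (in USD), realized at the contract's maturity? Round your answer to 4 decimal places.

Fair forward: F* = S·e^(carry·T), with carry = (r_USD − r_GBP) = 0.0855 − 0.0719 = 0.0136
F* = 1.4936 · e^(0.0136 × 24/12) = 1.4936 · e^0.027200 = 1.4936 × 1.027573 = 1.5348
Market 1.5768 > fair 1.5348: forward overpriced → cash-and-carry (buy spot, short the forward).
At maturity, profit = |F_mkt − F*| = |1.5768 − 1.5348| = 0.0420 per GBP (in USD)

0.0420 per GBP (in USD)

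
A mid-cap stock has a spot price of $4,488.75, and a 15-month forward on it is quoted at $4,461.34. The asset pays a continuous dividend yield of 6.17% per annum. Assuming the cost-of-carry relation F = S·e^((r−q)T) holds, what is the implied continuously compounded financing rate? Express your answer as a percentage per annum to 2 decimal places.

From F = S·e^((r−q)T): (r − q) = ln(F/S)/T
ln(4461.34/4488.75) = ln(0.993894) = -0.006125
(r − q) = -0.006125 / (15/12) = -0.004900
r = ln(F/S)/T + q = -0.004900 + 0.0617 = 0.056800
r = 5.68%

5.68%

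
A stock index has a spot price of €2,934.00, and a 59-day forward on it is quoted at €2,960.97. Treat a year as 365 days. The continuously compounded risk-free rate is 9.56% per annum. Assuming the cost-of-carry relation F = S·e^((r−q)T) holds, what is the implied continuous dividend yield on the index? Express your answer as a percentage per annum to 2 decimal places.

From F = S·e^((r−q)T): (r − q) = ln(F/S)/T
ln(2960.97/2934.00) = ln(1.009192) = 0.009150
(r − q) = 0.009150 / (59/365) = 0.056606
q = r − ln(F/S)/T = 0.0956 − 0.056606 = 0.038994
q = 3.90%

3.90%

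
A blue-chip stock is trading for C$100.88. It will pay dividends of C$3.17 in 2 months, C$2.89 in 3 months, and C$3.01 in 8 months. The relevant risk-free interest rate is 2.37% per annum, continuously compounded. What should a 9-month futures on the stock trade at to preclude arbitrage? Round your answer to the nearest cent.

PV(dividends) I = 3.17·e^(−0.0237·2/12) + 2.89·e^(−0.0237·3/12) + 3.01·e^(−0.0237·8/12)
I = 3.1575 + 2.8729 + 2.9628 = 8.9932
F = (S − I)·e^(rT) = (100.88 − 8.9932) · e^(0.0237·9/12)
= 91.8868 · e^0.017775 = 91.8868 × 1.017934 = C$93.53

C$93.53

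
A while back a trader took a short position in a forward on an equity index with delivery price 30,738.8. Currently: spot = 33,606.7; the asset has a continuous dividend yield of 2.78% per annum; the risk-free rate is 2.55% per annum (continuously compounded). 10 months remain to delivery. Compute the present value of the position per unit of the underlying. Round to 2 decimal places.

-2744.60

Current fair forward for the remaining 10 months: F = S·e^((r − q)·T), (r − q) = 0.0255 − 0.0278 = -0.0023
F = 33606.7 · e^(-0.0023 × 10/12) = 33606.7 × 0.99808517 = 33542.3489
Value of long forward = (F − K)·e^(−rT) = (33542.3489 − 30738.8) · e^(−0.0255·10/12)
= 2803.5489 × 0.97897419 = 2744.60
Short position value = −(long value) = -2744.60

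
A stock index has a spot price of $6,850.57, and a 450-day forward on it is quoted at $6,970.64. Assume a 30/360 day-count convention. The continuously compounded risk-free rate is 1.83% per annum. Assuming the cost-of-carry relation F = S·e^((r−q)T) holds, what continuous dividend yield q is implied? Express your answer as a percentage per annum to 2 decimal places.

From F = S·e^((r−q)T): (r − q) = ln(F/S)/T
ln(6970.64/6850.57) = ln(1.017527) = 0.017375
(r − q) = 0.017375 / (450/360) = 0.013900
q = r − ln(F/S)/T = 0.0183 − 0.013900 = 0.004400
q = 0.44%

0.44%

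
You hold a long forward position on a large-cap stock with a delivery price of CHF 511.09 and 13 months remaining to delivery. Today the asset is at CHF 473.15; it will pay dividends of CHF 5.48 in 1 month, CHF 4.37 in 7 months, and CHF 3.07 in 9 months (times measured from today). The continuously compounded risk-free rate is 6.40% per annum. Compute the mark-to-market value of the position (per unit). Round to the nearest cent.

PV(remaining dividends) I = 5.48·e^(−0.0640·1/12) + 4.37·e^(−0.0640·7/12) + 3.07·e^(−0.0640·9/12) = 12.5868
Current forward F = (S − I)·e^(rT) = (473.15 − 12.5868)·e^(0.0640·13/12) = 460.5632 × 1.071793 = 493.6284
Value (long) = (F − K)·e^(−rT) = (493.6284 − 511.09) × 0.933016 = -16.2920
Value = -CHF 16.29

-CHF 16.29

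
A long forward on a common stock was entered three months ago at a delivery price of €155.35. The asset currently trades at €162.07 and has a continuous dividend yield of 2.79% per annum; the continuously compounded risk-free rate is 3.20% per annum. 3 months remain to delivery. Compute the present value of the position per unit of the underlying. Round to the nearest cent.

Current fair forward for the remaining 3 months: F = S·e^((r − q)·T), (r − q) = 0.0320 − 0.0279 = 0.0041
F = 162.07 · e^(0.0041 × 3/12) = 162.07 × 1.001026 = 162.2363
Value of long forward = (F − K)·e^(−rT) = (162.2363 − 155.35) · e^(−0.0320·3/12)
= 6.8863 × 0.992032 = 6.83

€6.83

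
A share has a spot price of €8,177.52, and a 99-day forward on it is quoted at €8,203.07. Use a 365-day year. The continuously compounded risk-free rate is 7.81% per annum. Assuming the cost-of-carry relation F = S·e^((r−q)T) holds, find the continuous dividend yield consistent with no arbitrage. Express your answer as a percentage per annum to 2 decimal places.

6.66%

From F = S·e^((r−q)T): (r − q) = ln(F/S)/T
ln(8203.07/8177.52) = ln(1.003124) = 0.003119
(r − q) = 0.003119 / (99/365) = 0.011499
q = r − ln(F/S)/T = 0.0781 − 0.011499 = 0.066601
q = 6.66%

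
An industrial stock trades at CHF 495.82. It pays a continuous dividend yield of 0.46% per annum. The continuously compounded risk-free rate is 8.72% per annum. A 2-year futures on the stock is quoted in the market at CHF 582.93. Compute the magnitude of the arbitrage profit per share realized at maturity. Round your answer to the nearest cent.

Fair futures: F* = S·e^(carry·T), with carry = (r − q) = 0.0872 − 0.0046 = 0.0826
F* = 495.82 · e^(0.0826 × 2) = 495.82 · e^0.165200 = 495.82 × 1.179629 = CHF 584.8837
Market CHF 582.93 < fair CHF 584.8837: forward underpriced → reverse cash-and-carry (short spot, go long the forward).
At maturity, profit = |F_mkt − F*| = |582.93 − 584.8837| = CHF 1.95 per share

CHF 1.95 per share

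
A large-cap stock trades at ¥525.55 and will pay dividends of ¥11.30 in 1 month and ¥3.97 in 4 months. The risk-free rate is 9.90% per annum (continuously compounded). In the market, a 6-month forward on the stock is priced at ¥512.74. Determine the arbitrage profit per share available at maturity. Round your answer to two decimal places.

¥23.67 per share

PV(dividends) I = 11.30·e^(−0.0990·1/12) + 3.97·e^(−0.0990·4/12) = 15.0483
Fair forward F* = (S − I)·e^(rT) = (525.55 − 15.0483)·e^0.049500 = 510.5017 × 1.050746 = 536.4076
Market ¥512.74 < fair 536.4076: forward underpriced → reverse cash-and-carry (short the stock, invest proceeds at r, pay the dividends, go long the forward).
Profit at T = |F_mkt − F*| = |512.74 − 536.4076| = ¥23.67 per share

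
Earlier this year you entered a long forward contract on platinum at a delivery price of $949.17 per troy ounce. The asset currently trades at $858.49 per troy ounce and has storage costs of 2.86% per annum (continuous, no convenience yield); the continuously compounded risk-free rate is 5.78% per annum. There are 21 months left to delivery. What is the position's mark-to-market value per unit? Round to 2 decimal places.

Current fair forward for the remaining 21 months: F = S·e^((r + u)·T), (r + u) = 0.0578 + 0.0286 = 0.0864
F = 858.49 · e^(0.0864 × 21/12) = 858.49 × 1.163229 = 998.6205
Value of long forward = (F − K)·e^(−rT) = (998.6205 − 949.17) · e^(−0.0578·21/12)
= 49.4505 × 0.903797 = 44.69

$44.69 per troy ounce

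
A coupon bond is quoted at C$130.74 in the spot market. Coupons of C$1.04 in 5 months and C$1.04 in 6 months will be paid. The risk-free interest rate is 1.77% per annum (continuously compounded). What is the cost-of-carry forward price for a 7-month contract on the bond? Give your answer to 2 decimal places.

PV(coupons) I = 1.04·e^(−0.0177·5/12) + 1.04·e^(−0.0177·6/12)
I = 1.0324 + 1.0308 = 2.0632
F = (S − I)·e^(rT) = (130.74 − 2.0632) · e^(0.0177·7/12)
= 128.6768 · e^0.010325 = 128.6768 × 1.010378 = C$130.01

C$130.01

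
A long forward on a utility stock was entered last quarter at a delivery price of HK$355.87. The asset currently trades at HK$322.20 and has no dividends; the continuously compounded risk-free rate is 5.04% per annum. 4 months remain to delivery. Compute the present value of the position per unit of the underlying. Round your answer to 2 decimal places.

Current fair forward for the remaining 4 months: F = S·e^(r·T), r = 0.0504
F = 322.20 · e^(0.0504 × 4/12) = 322.20 × 1.016942 = 327.6587
Value of long forward = (F − K)·e^(−rT) = (327.6587 − 355.87) · e^(−0.0504·4/12)
= -28.2113 × 0.983340 = -27.74

-HK$27.74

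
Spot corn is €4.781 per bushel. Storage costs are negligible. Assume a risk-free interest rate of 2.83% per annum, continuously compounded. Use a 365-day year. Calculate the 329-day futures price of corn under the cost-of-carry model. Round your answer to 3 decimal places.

F = S·e^(rT) = 4.781 · e^(0.0283 × 329/365) = 4.781 · e^0.025509
= 4.781 × 1.025837 = €4.905 per bushel

€4.905 per bushel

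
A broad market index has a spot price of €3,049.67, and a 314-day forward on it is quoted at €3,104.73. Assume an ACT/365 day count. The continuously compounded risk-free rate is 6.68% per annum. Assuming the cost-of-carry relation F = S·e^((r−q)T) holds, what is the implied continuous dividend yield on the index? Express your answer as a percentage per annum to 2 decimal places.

4.60%

From F = S·e^((r−q)T): (r − q) = ln(F/S)/T
ln(3104.73/3049.67) = ln(1.018054) = 0.017893
(r − q) = 0.017893 / (314/365) = 0.020799
q = r − ln(F/S)/T = 0.0668 − 0.020799 = 0.046001
q = 4.60%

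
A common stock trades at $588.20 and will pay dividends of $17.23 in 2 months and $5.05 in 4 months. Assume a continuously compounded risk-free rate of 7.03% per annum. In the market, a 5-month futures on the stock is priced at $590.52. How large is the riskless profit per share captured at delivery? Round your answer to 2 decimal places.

$7.45 per share

PV(dividends) I = 17.23·e^(−0.0703·2/12) + 5.05·e^(−0.0703·4/12) = 21.9623
Fair futures F* = (S − I)·e^(rT) = (588.20 − 21.9623)·e^0.029292 = 566.2377 × 1.029725 = 583.0691
Market $590.52 > fair 583.0691: forward overpriced → cash-and-carry (borrow at r, buy the stock and collect the dividends, short the forward).
Profit at T = |F_mkt − F*| = |590.52 − 583.0691| = $7.45 per share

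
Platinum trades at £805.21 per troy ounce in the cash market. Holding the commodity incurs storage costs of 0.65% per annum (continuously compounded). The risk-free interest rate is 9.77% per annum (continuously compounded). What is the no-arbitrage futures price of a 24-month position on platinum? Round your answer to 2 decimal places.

Net carry = r + u − y = 0.0977 + 0.0065 − 0.0000 = 0.1042
F = S·e^((r+u−y)T) = 805.21 · e^(0.1042 × 24/12) = 805.21 · e^0.208400
= 805.21 × 1.231706 = £991.78 per troy ounce

£991.78 per troy ounce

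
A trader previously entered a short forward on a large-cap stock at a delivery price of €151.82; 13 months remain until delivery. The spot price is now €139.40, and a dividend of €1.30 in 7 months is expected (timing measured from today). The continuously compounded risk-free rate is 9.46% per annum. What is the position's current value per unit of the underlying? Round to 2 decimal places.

-€1.14

PV(remaining dividends) I = 1.30·e^(−0.0946·7/12) = 1.2302
Current forward F = (S − I)·e^(rT) = (139.40 − 1.2302)·e^(0.0946·13/12) = 138.1698 × 1.107919 = 153.0809
Value (long) = (F − K)·e^(−rT) = (153.0809 − 151.82) × 0.902593 = 1.1381
Short position value = −(long value) = -€1.14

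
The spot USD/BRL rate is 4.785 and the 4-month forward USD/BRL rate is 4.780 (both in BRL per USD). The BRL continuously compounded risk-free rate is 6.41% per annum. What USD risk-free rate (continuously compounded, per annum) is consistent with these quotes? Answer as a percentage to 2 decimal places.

F = S·e^((r_BRL − r_USD)T) ⇒ r_USD = r_BRL − ln(F/S)/T
ln(4.780/4.785) = -0.001045; /(4/12) = -0.003135
r_USD = 0.0641 + 0.003135 = 0.067235
r_USD = 6.72%

6.72%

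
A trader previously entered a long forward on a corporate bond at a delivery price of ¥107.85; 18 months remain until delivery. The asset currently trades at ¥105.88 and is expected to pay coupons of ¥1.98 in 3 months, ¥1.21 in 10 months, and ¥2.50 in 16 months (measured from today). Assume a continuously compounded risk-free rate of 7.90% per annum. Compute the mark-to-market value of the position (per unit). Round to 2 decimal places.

PV(remaining coupons) I = 1.98·e^(−0.0790·3/12) + 1.21·e^(−0.0790·10/12) + 2.50·e^(−0.0790·16/12) = 5.3242
Current forward F = (S − I)·e^(rT) = (105.88 − 5.3242)·e^(0.0790·18/12) = 100.5558 × 1.125807 = 113.2064
Value (long) = (F − K)·e^(−rT) = (113.2064 − 107.85) × 0.888252 = 4.7578
Value = ¥4.76

¥4.76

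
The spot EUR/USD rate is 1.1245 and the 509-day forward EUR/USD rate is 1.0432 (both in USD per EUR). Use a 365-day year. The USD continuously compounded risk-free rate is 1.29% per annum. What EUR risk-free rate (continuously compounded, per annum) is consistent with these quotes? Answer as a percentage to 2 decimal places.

6.67%

F = S·e^((r_USD − r_EUR)T) ⇒ r_EUR = r_USD − ln(F/S)/T
ln(1.0432/1.1245) = -0.075046; /(509/365) = -0.053815
r_EUR = 0.0129 + 0.053815 = 0.066715
r_EUR = 6.67%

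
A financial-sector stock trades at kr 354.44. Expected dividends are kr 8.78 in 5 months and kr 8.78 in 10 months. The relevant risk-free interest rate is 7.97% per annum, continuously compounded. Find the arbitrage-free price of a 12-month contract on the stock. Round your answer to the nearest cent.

kr 365.75

PV(dividends) I = 8.78·e^(−0.0797·5/12) + 8.78·e^(−0.0797·10/12)
I = 8.4932 + 8.2158 = 16.7090
F = (S − I)·e^(rT) = (354.44 − 16.7090) · e^(0.0797·12/12)
= 337.7310 · e^0.079700 = 337.7310 × 1.082962 = kr 365.75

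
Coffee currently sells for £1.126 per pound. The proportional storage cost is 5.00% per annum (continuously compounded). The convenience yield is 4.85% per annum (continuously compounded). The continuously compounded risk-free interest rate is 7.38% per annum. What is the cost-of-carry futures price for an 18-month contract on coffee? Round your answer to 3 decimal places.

Net carry = r + u − y = 0.0738 + 0.0500 − 0.0485 = 0.0753
F = S·e^((r+u−y)T) = 1.126 · e^(0.0753 × 18/12) = 1.126 · e^0.112950
= 1.126 × 1.119576 = £1.261 per pound

£1.261 per pound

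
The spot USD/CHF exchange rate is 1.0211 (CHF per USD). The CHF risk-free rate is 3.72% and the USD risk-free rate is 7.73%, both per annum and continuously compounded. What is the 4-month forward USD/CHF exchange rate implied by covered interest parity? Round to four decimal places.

F = S·e^((r_CHF − r_USD)T) = 1.0211 · e^((0.0372 − 0.0773) × 4/12)
= 1.0211 · e^-0.013367 = 1.0211 × 0.986722
F = 1.0075 CHF per USD

1.0075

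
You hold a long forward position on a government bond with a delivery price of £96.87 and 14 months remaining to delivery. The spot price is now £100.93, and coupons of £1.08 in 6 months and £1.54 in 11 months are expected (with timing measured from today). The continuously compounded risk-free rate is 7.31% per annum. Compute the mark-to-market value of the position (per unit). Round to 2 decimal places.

£9.50

PV(remaining coupons) I = 1.08·e^(−0.0731·6/12) + 1.54·e^(−0.0731·11/12) = 2.4814
Current forward F = (S − I)·e^(rT) = (100.93 − 2.4814)·e^(0.0731·14/12) = 98.4486 × 1.089026 = 107.2131
Value (long) = (F − K)·e^(−rT) = (107.2131 − 96.87) × 0.918252 = 9.4976
Value = £9.50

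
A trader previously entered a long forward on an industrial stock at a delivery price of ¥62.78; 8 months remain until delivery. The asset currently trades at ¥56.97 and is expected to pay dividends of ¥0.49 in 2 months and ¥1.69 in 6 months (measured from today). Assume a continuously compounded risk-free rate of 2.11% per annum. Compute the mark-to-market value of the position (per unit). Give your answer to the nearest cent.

-¥7.09

PV(remaining dividends) I = 0.49·e^(−0.0211·2/12) + 1.69·e^(−0.0211·6/12) = 2.1605
Current forward F = (S − I)·e^(rT) = (56.97 − 2.1605)·e^(0.0211·8/12) = 54.8095 × 1.014166 = 55.5859
Value (long) = (F − K)·e^(−rT) = (55.5859 − 62.78) × 0.986032 = -7.0936
Value = -¥7.09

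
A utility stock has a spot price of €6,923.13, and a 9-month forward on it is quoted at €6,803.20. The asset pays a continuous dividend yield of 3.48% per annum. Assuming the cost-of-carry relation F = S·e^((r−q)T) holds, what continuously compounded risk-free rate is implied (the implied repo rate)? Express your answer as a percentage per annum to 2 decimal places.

1.15%

From F = S·e^((r−q)T): (r − q) = ln(F/S)/T
ln(6803.20/6923.13) = ln(0.982677) = -0.017475
(r − q) = -0.017475 / (9/12) = -0.023300
r = ln(F/S)/T + q = -0.023300 + 0.0348 = 0.011500
r = 1.15%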